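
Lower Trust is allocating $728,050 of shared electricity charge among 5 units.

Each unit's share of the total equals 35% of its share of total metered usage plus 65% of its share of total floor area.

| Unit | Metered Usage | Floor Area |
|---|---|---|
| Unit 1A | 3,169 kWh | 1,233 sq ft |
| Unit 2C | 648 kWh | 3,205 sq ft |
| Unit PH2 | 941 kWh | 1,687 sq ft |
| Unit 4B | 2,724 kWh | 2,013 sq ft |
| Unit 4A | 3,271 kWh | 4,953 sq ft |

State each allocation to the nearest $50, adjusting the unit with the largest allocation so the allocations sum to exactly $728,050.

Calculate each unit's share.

Unit 1A: $119,650 · Unit 2C: $131,200 · Unit PH2: $83,300 · Unit 4B: $137,300 · Unit 4A: $256,600

Metered usage total 10,753; floor area total 13,091.
Blended shares (35% metered usage + 65% floor area): Unit 1A 0.1644; Unit 2C 0.1802; Unit PH2 0.1144; Unit 4B 0.1886; Unit 4A 0.3524.
Raw shares: Unit 1A 119,669.15; Unit 2C 131,214.88; Unit PH2 83,283.33; Unit 4B 137,320.41; Unit 4A 256,562.24.
At nearest $50: Unit 1A $119,650; Unit 2C $131,200; Unit PH2 $83,300; Unit 4B $137,300; Unit 4A $256,550. Sum = $728,000.
Difference $728,050 − $728,000 = +$50 applied to largest allocation (Unit 4A): Unit 4A becomes $256,600.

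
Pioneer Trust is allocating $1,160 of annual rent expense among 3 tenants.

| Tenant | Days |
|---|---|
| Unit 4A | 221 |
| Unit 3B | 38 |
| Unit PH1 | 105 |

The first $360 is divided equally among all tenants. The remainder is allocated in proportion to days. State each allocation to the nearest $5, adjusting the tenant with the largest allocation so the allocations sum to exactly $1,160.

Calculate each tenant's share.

Unit 4A: $605; Unit 3B: $205; Unit PH1: $350

$360 shared equally gives $120 per tenant.
Remainder $800 by days (total 364): Unit 4A 485.71 → $485; Unit 3B 83.52 → $85; Unit PH1 230.77 → $230.
Totals: Unit 4A $120 + $485 = $605; Unit 3B $120 + $85 = $205; Unit PH1 $120 + $230 = $350.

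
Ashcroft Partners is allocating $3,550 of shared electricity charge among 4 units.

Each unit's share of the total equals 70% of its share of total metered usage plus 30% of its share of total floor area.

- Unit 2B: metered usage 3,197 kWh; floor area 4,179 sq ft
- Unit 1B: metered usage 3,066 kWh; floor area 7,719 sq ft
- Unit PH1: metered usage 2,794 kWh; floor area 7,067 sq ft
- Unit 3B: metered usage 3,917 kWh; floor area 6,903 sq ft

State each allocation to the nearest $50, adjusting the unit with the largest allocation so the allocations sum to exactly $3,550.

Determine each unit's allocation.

Unit 2B: $800 | Unit 1B: $900 | Unit PH1: $850 | Unit 3B: $1,000

Totals — metered usage 12,974, floor area 25,868.
Combined weights (70% metered usage + 30% floor area): Unit 2B 0.2210; Unit 1B 0.2549; Unit PH1 0.2327; Unit 3B 0.2914.
Pro-rata amounts: Unit 2B 784.40; Unit 1B 905.05; Unit PH1 826.11; Unit 3B 1,034.45.
After rounding ($50): Unit 2B $800; Unit 1B $900; Unit PH1 $850; Unit 3B $1,050. Sum = $3,600.
Difference $3,550 − $3,600 = −$50 applied to largest allocation (Unit 3B): Unit 3B becomes $1,000.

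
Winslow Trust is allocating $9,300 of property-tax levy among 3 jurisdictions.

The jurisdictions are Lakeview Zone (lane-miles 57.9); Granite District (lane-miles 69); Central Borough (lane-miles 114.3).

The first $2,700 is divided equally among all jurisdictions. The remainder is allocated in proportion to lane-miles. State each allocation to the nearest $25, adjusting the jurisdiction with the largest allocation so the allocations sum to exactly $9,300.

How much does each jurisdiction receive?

Equal tier: $2,700 ÷ 3 = $900 apiece.
Remainder $6,600 by lane-miles (total 241.2): Lakeview Zone 1,584.33 → $1,575; Granite District 1,888.06 → $1,900; Central Borough 3,127.61 → $3,125.
Totals: Lakeview Zone $900 + $1,575 = $2,475; Granite District $900 + $1,900 = $2,800; Central Borough $900 + $3,125 = $4,025.

Lakeview Zone: $2,475 · Granite District: $2,800 · Central Borough: $4,025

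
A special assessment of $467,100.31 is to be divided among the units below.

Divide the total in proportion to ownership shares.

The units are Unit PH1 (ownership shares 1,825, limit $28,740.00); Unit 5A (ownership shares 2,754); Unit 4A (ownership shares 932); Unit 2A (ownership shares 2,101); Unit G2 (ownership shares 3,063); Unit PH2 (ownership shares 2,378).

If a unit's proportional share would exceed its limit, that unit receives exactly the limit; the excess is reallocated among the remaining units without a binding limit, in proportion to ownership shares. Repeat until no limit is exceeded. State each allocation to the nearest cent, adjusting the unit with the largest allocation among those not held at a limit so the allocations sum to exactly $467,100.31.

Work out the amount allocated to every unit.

Total ownership shares = 13,053.
Proportional shares (ignoring caps): Unit PH1 65,307.4439; Unit 5A 98,551.6168; Unit 4A 33,351.5275; Unit 2A 75,184.0766; Unit G2 109,609.1511; Unit PH2 85,096.4941.
Cap binds for Unit PH1 ($28,740.00); remaining pool $438,360.31 reallocated over remaining ownership shares 11,228.
Shares after redistribution: Unit 5A 107,520.8669 → $107,520.87; Unit 4A 36,386.8729 → $36,386.87; Unit 2A 82,026.6309 → $82,026.63; Unit G2 119,584.75503 → $119,584.76; Unit PH2 92,841.1843 → $92,841.18.

Unit PH1: $28,740.00 | Unit 5A: $107,520.87 | Unit 4A: $36,386.87 | Unit 2A: $82,026.63 | Unit G2: $119,584.76 | Unit PH2: $92,841.18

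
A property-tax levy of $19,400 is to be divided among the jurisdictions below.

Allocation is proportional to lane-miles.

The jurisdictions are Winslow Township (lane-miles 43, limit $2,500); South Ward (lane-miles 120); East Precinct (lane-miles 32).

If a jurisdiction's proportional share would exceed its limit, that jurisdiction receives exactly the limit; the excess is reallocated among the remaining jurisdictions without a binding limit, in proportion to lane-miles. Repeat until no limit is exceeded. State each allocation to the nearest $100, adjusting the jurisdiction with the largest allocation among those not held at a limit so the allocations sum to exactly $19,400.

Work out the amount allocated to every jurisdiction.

Lane-miles total: 195.
Unconstrained shares: Winslow Township 4,277.95; South Ward 11,938.46; East Precinct 3,183.59.
Held at cap: Winslow Township ($2,500); balance $16,900 reallocated over remaining lane-miles 152.
Redistributed shares: South Ward 13,342.11 → $13,300; East Precinct 3,557.89 → $3,600.

Winslow Township: $2,500 · South Ward: $13,300 · East Precinct: $3,600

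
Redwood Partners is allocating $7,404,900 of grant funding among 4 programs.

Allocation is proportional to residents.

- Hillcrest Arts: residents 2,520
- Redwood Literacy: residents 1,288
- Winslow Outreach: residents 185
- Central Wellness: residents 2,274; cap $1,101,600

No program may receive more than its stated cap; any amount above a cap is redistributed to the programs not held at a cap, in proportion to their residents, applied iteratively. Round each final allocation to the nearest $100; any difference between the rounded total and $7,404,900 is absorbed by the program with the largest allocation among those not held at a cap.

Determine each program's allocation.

Total residents = 6,267.
Pro-rata shares before constraints: Hillcrest Arts 2,977,556.73; Redwood Literacy 1,521,862.33; Winslow Outreach 218,590.47; Central Wellness 2,686,890.47.
Held at cap: Central Wellness ($1,101,600); residual $6,303,300 reallocated over remaining residents 3,993.
Remaining shares: Hillcrest Arts 3,978,040.57 → $3,978,000; Redwood Literacy 2,033,220.74 → $2,033,200; Winslow Outreach 292,038.69 → $292,000.
Rounding difference +$100 applied to Hillcrest Arts → $3,978,100.

Hillcrest Arts: $3,978,100; Redwood Literacy: $2,033,200; Winslow Outreach: $292,000; Central Wellness: $1,101,600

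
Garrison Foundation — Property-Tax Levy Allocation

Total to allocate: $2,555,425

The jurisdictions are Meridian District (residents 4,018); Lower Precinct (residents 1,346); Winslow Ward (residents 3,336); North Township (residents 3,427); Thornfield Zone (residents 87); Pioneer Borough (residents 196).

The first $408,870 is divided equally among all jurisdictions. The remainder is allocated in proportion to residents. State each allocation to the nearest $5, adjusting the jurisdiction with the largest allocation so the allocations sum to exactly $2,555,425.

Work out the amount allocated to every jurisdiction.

Meridian District: $763,145; Lower Precinct: $300,960; Winslow Ward: $645,170; North Township: $660,910; Thornfield Zone: $83,195; Pioneer Borough: $102,045

Equal tier: $408,870 ÷ 6 = $68,145 apiece.
Remainder $2,146,555 by residents (total 12,410): Meridian District 694,992.59 → $694,995; Lower Precinct 232,817.33 → $232,815; Winslow Ward 577,027.19 → $577,025; North Township 592,767.44 → $592,765; Thornfield Zone 15,048.37 → $15,050; Pioneer Borough 33,902.08 → $33,900.
Rounding difference +$5 on remainder applied to Meridian District.
Totals: Meridian District $68,145 + $695,000 = $763,145; Lower Precinct $68,145 + $232,815 = $300,960; Winslow Ward $68,145 + $577,025 = $645,170; North Township $68,145 + $592,765 = $660,910; Thornfield Zone $68,145 + $15,050 = $83,195; Pioneer Borough $68,145 + $33,900 = $102,045.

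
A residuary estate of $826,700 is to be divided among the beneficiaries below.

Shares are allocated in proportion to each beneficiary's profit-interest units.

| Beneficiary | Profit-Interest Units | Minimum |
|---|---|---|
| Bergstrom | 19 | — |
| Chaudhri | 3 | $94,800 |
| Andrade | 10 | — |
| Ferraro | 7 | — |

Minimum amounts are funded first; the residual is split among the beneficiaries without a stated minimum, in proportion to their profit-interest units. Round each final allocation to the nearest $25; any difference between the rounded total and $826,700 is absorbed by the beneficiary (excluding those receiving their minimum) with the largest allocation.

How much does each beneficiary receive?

Guaranteed amounts: Chaudhri $94,800. Remaining pool $731,900.
Remaining pool split over remaining profit-interest units 36: Bergstrom 386,280.56 → $386,275; Andrade 203,305.56 → $203,300; Ferraro 142,313.89 → $142,325.

Bergstrom: $386,275; Chaudhri: $94,800; Andrade: $203,300; Ferraro: $142,325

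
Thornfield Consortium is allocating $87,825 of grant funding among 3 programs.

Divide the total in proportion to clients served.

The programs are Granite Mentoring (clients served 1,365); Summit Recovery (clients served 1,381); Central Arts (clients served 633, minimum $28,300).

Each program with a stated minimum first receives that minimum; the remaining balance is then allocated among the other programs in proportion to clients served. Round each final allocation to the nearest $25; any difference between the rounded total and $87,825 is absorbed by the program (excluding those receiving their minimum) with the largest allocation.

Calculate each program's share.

Guaranteed amounts: Central Arts $28,300. Residual $59,525.
Residual split over remaining clients served 2,746: Granite Mentoring 29,589.08 → $29,600; Summit Recovery 29,935.92 → $29,925.

Granite Mentoring: $29,600 | Summit Recovery: $29,925 | Central Arts: $28,300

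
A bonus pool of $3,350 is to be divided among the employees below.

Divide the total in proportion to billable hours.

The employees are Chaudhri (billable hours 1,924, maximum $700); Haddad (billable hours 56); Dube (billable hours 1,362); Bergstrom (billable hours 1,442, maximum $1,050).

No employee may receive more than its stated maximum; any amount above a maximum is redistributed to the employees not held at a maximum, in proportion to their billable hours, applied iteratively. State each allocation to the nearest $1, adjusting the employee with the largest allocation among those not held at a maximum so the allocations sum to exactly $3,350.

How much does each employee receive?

Sum of billable hours: 4,784.
Unconstrained shares: Chaudhri 1,347.28; Haddad 39.21; Dube 953.74; Bergstrom 1,009.76.
Held at cap: Chaudhri ($700); balance $2,650 reallocated over remaining billable hours 2,860.
Held at cap: Bergstrom ($1,050); balance $1,600 reallocated over remaining billable hours 1,418.
Redistributed shares: Haddad 63.19 → $63; Dube 1,536.81 → $1,537.

Chaudhri: $700; Haddad: $63; Dube: $1,537; Bergstrom: $1,050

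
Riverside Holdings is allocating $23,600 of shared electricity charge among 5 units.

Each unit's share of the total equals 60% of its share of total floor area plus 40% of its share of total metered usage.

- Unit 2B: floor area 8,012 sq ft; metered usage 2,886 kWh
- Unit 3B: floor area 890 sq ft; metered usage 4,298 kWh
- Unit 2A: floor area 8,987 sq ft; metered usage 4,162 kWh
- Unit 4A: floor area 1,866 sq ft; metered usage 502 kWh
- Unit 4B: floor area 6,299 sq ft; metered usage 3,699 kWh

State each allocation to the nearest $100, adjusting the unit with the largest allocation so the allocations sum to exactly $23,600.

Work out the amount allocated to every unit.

Totals — floor area 26,054, metered usage 15,547.
Composite weights (60% floor area + 40% metered usage): Unit 2B 0.2588; Unit 3B 0.1311; Unit 2A 0.3140; Unit 4A 0.0559; Unit 4B 0.2402.
Pro-rata amounts: Unit 2B 6,106.77; Unit 3B 3,093.41; Unit 2A 7,411.44; Unit 4A 1,318.96; Unit 4B 5,669.42.
After rounding ($100): Unit 2B $6,100; Unit 3B $3,100; Unit 2A $7,400; Unit 4A $1,300; Unit 4B $5,700. Sum = $23,600.
No rounding difference to absorb.

Unit 2B: $6,100 | Unit 3B: $3,100 | Unit 2A: $7,400 | Unit 4A: $1,300 | Unit 4B: $5,700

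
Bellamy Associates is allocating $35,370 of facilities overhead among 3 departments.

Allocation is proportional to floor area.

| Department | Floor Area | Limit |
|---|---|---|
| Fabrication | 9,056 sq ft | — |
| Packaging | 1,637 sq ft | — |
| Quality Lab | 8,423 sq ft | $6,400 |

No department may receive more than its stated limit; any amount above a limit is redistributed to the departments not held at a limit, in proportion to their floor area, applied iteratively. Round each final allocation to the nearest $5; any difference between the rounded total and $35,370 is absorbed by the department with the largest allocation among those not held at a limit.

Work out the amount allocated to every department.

Sum of floor area: 19,116.
Unconstrained shares: Fabrication 16,756.16; Packaging 3,028.91; Quality Lab 15,584.93.
Cap binds for Quality Lab ($6,400); residual $28,970 reallocated over remaining floor area 10,693.
Shares after redistribution: Fabrication 24,534.96 → $24,535; Packaging 4,435.04 → $4,435.

Fabrication: $24,535; Packaging: $4,435; Quality Lab: $6,400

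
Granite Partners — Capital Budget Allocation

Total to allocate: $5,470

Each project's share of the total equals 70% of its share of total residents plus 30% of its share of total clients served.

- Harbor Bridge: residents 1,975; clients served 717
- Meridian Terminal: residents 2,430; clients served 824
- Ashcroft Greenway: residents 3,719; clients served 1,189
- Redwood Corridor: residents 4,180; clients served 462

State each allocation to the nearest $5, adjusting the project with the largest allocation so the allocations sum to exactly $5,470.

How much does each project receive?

Harbor Bridge: $985 · Meridian Terminal: $1,180 · Ashcroft Greenway: $1,765 · Redwood Corridor: $1,540

Residents total 12,304; clients served total 3,192.
Composite weights (70% residents + 30% clients served): Harbor Bridge 0.1797; Meridian Terminal 0.2157; Ashcroft Greenway 0.3233; Redwood Corridor 0.2812.
Proportional shares: Harbor Bridge 983.23; Meridian Terminal 1,179.83; Ashcroft Greenway 1,768.61; Redwood Corridor 1,538.33.
At nearest $5: Harbor Bridge $985; Meridian Terminal $1,180; Ashcroft Greenway $1,770; Redwood Corridor $1,540. Sum = $5,475.
Difference $5,470 − $5,475 = −$5 applied to largest allocation (Ashcroft Greenway): Ashcroft Greenway becomes $1,765.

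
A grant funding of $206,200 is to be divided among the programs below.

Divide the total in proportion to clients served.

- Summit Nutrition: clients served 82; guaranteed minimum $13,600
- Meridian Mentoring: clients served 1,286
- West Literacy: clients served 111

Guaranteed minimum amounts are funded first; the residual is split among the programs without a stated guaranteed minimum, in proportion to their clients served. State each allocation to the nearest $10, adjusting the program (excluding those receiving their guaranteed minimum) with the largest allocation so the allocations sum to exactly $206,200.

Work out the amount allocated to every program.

Summit Nutrition: $13,600; Meridian Mentoring: $177,300; West Literacy: $15,300

Minimums first: Summit Nutrition $13,600. Remaining pool $192,600.
Remaining pool split over remaining clients served 1,397: Meridian Mentoring 177,296.78 → $177,300; West Literacy 15,303.22 → $15,300.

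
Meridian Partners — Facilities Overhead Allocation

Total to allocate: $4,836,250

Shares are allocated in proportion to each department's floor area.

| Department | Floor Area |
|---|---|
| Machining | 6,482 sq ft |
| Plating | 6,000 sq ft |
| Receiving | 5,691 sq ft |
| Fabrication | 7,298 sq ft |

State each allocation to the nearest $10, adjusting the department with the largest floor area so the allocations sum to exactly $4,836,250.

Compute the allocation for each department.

Machining: $1,230,760; Plating: $1,139,240; Receiving: $1,080,570; Fabrication: $1,385,680

Combined floor area = 25,471.
Pro-rata amounts: Machining 6,482/25,471 × $4,836,250 = 1,230,755.47; Plating 6,000/25,471 × $4,836,250 = 1,139,236.78; Receiving 5,691/25,471 × $4,836,250 = 1,080,566.08; Fabrication 7,298/25,471 × $4,836,250 = 1,385,691.67.
After rounding ($10): Machining $1,230,760; Plating $1,139,240; Receiving $1,080,570; Fabrication $1,385,690. Sum = $4,836,260.
Difference $4,836,250 − $4,836,260 = −$10 applied to largest floor area (Fabrication): Fabrication becomes $1,385,680.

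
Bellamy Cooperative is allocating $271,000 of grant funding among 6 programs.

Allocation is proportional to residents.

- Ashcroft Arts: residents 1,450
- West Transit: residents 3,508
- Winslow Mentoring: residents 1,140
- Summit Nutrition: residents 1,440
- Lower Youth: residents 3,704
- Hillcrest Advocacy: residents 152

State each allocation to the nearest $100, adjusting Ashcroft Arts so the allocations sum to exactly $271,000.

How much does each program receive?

Sum of residents: 11,394.
Unrounded shares: Ashcroft Arts 1,450/11,394 × $271,000 = 34,487.45; West Transit 3,508/11,394 × $271,000 = 83,435.84; Winslow Mentoring 1,140/11,394 × $271,000 = 27,114.27; Summit Nutrition 1,440/11,394 × $271,000 = 34,249.61; Lower Youth 3,704/11,394 × $271,000 = 88,097.60; Hillcrest Advocacy 152/11,394 × $271,000 = 3,615.24.
Rounded to nearest $100: Ashcroft Arts $34,500; West Transit $83,400; Winslow Mentoring $27,100; Summit Nutrition $34,200; Lower Youth $88,100; Hillcrest Advocacy $3,600. Sum = $270,900.
Difference $271,000 − $270,900 = +$100 applied to Ashcroft Arts: Ashcroft Arts becomes $34,600.

Ashcroft Arts: $34,600; West Transit: $83,400; Winslow Mentoring: $27,100; Summit Nutrition: $34,200; Lower Youth: $88,100; Hillcrest Advocacy: $3,600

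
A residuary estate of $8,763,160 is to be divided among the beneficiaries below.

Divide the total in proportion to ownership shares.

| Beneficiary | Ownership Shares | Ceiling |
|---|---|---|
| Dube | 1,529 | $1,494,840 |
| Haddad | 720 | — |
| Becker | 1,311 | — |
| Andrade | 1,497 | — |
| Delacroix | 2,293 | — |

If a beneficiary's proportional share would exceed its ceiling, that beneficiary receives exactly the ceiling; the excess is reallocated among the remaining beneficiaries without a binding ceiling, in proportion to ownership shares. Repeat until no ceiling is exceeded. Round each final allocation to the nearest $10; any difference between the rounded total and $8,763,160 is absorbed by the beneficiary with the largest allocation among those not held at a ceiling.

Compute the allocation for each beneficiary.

Dube: $1,494,840 | Haddad: $899,020 | Becker: $1,636,960 | Andrade: $1,869,210 | Delacroix: $2,863,130

Combined ownership shares = 7,350.
Unconstrained shares: Dube 1,822,975.73; Haddad 858,432.00; Becker 1,563,061.60; Andrade 1,784,823.20; Delacroix 2,733,867.47.
Capped: Dube ($1,494,840); residual $7,268,320 reallocated over remaining ownership shares 5,821.
Redistributed shares: Haddad 899,019.14 → $899,020; Becker 1,636,964.01 → $1,636,960; Andrade 1,869,210.62 → $1,869,210; Delacroix 2,863,126.23 → $2,863,130.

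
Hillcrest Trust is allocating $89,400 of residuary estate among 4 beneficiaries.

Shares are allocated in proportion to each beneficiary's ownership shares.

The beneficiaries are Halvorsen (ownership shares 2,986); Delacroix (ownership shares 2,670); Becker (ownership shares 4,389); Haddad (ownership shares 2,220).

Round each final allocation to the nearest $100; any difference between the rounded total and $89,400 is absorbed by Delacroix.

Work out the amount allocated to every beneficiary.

Halvorsen: $21,800 · Delacroix: $19,400 · Becker: $32,000 · Haddad: $16,200

Total ownership shares = 12,265.
Raw shares: Halvorsen 2,986/12,265 × $89,400 = 21,765.06; Delacroix 2,670/12,265 × $89,400 = 19,461.72; Becker 4,389/12,265 × $89,400 = 31,991.57; Haddad 2,220/12,265 × $89,400 = 16,181.66.
Rounded to nearest $100: Halvorsen $21,800; Delacroix $19,500; Becker $32,000; Haddad $16,200. Sum = $89,500.
Difference $89,400 − $89,500 = −$100 applied to Delacroix: Delacroix becomes $19,400.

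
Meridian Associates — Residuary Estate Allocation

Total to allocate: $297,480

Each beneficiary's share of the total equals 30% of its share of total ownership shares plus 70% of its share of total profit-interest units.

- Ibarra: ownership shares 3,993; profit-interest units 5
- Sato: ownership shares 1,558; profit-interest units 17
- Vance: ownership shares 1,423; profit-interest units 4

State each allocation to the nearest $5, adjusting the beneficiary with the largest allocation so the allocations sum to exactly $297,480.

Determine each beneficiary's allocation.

Ibarra: $91,145 | Sato: $156,090 | Vance: $50,245

Totals — ownership shares 6,974, profit-interest units 26.
Combined weights (30% ownership shares + 70% profit-interest units): Ibarra 0.3064; Sato 0.5247; Vance 0.1689.
Proportional shares: Ibarra 91,142.501; Sato 156,091.52; Vance 50,245.97.
Rounded to nearest $5: Ibarra $91,145; Sato $156,090; Vance $50,245. Sum = $297,480.
Rounded total matches; no reconciliation needed.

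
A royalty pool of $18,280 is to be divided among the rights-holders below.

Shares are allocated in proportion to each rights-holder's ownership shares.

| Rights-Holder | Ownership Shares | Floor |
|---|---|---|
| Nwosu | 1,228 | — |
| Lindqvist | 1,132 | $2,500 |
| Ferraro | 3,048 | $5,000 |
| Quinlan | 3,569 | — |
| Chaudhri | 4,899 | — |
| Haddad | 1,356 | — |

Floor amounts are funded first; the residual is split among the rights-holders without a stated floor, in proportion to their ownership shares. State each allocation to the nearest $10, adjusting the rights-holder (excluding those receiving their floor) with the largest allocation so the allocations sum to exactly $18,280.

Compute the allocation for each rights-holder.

Nwosu: $1,200 · Lindqvist: $2,500 · Ferraro: $5,000 · Quinlan: $3,480 · Chaudhri: $4,780 · Haddad: $1,320

Fund the minimums — Lindqvist $2,500; Ferraro $5,000. Remaining pool $10,780.
Remaining pool split over remaining ownership shares 11,052: Nwosu 1,197.78 → $1,200; Quinlan 3,481.16 → $3,480; Chaudhri 4,778.43 → $4,780; Haddad 1,322.63 → $1,320.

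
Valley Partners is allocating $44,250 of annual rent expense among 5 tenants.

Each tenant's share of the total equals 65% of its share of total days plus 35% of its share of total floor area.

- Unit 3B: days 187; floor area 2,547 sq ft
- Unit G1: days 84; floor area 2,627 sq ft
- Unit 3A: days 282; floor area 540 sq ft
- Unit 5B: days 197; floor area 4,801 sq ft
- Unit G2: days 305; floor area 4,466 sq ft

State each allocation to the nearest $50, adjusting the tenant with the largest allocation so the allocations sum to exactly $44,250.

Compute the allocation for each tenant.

Unit 3B: $7,750 | Unit G1: $5,000 | Unit 3A: $8,250 | Unit 5B: $10,350 | Unit G2: $12,900

Days total 1,055; floor area total 14,981.
Combined weights (65% days + 35% floor area): Unit 3B 0.1747; Unit G1 0.1131; Unit 3A 0.1864; Unit 5B 0.2335; Unit G2 0.2923.
Pro-rata amounts: Unit 3B 7,731.30; Unit G1 5,005.91; Unit 3A 8,246.43; Unit 5B 10,334.14; Unit G2 12,932.22.
After rounding ($50): Unit 3B $7,750; Unit G1 $5,000; Unit 3A $8,250; Unit 5B $10,350; Unit G2 $12,950. Sum = $44,300.
Difference $44,250 − $44,300 = −$50 applied to largest allocation (Unit G2): Unit G2 becomes $12,900.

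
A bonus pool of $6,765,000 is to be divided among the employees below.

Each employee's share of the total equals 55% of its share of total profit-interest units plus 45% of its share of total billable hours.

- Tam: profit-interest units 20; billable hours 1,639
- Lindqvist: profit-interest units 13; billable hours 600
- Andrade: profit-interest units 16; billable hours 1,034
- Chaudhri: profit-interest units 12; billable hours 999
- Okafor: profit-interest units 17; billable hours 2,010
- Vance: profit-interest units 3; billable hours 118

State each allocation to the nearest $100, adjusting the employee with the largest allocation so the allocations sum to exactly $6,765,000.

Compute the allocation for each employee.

Tam: $1,698,300; Lindqvist: $882,600; Andrade: $1,226,800; Chaudhri: $1,026,400; Okafor: $1,737,000; Vance: $193,900

Profit-interest units total 81; billable hours total 6,400.
Composite weights (55% profit-interest units + 45% billable hours): Tam 0.2510; Lindqvist 0.1305; Andrade 0.1813; Chaudhri 0.1517; Okafor 0.2568; Vance 0.0287.
Proportional shares: Tam 1,698,317.10; Lindqvist 882,555.84; Andrade 1,226,799.60; Chaudhri 1,026,410.62; Okafor 1,736,982.91; Vance 193,933.91.
Rounded to nearest $100: Tam $1,698,300; Lindqvist $882,600; Andrade $1,226,800; Chaudhri $1,026,400; Okafor $1,737,000; Vance $193,900. Sum = $6,765,000.
Sum already equals the total — no adjustment.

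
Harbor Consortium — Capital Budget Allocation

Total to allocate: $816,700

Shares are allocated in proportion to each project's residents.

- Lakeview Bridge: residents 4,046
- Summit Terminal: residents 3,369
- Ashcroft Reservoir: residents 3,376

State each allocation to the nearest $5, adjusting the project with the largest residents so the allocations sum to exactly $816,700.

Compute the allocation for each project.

Total residents = 4,046 + 3,369 + 3,376 = 10,791.
Raw shares: Lakeview Bridge 306,215.20; Summit Terminal 254,977.51; Ashcroft Reservoir 255,507.29.
At nearest $5: Lakeview Bridge $306,215; Summit Terminal $254,980; Ashcroft Reservoir $255,505. Sum = $816,700.
Rounded total matches; no reconciliation needed.

Lakeview Bridge: $306,215; Summit Terminal: $254,980; Ashcroft Reservoir: $255,505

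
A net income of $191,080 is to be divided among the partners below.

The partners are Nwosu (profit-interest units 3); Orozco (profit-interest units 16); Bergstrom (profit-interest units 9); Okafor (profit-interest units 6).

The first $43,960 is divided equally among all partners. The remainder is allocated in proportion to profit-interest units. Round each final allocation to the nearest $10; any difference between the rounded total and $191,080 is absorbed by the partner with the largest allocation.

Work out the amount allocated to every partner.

Nwosu: $23,970 · Orozco: $80,230 · Bergstrom: $49,930 · Okafor: $36,950

Equal tier: $43,960 ÷ 4 = $10,990 apiece.
Remainder $147,120 by profit-interest units (total 34): Nwosu 12,981.18 → $12,980; Orozco 69,232.94 → $69,230; Bergstrom 38,943.53 → $38,940; Okafor 25,962.35 → $25,960.
Rounding difference +$10 on remainder applied to Orozco.
Totals: Nwosu $10,990 + $12,980 = $23,970; Orozco $10,990 + $69,240 = $80,230; Bergstrom $10,990 + $38,940 = $49,930; Okafor $10,990 + $25,960 = $36,950.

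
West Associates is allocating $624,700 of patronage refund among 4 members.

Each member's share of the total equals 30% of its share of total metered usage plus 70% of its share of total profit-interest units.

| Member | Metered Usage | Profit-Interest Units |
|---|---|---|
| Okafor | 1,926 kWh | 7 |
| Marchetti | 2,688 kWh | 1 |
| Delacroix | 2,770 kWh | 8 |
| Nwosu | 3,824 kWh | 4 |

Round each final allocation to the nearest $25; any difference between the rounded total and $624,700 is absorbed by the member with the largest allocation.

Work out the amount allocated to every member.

Okafor: $185,250 | Marchetti: $66,800 | Delacroix: $221,250 | Nwosu: $151,400

Totals — metered usage 11,208, profit-interest units 20.
Blended shares (30% metered usage + 70% profit-interest units): Okafor 0.2966; Marchetti 0.1069; Delacroix 0.3541; Nwosu 0.2424.
Pro-rata amounts: Okafor 185,256.32; Marchetti 66,810.80; Delacroix 221,233.43; Nwosu 151,399.46.
Rounded to nearest $25: Okafor $185,250; Marchetti $66,800; Delacroix $221,225; Nwosu $151,400. Sum = $624,675.
Difference $624,700 − $624,675 = +$25 applied to largest allocation (Delacroix): Delacroix becomes $221,250.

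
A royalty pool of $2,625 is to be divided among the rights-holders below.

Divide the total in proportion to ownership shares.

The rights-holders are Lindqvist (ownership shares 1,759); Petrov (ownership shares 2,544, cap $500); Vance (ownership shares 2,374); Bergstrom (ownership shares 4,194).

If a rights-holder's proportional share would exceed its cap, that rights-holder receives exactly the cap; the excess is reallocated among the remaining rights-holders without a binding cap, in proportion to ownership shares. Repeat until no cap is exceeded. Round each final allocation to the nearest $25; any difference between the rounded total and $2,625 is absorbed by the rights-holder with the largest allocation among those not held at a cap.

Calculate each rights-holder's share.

Sum of ownership shares: 10,871.
Pro-rata shares before constraints: Lindqvist 424.74; Petrov 614.29; Vance 573.25; Bergstrom 1,012.72.
Capped: Petrov ($500); residual $2,125 reallocated over remaining ownership shares 8,327.
Redistributed shares: Lindqvist 448.89 → $450; Vance 605.83 → $600; Bergstrom 1,070.28 → $1,075.

Lindqvist: $450 · Petrov: $500 · Vance: $600 · Bergstrom: $1,075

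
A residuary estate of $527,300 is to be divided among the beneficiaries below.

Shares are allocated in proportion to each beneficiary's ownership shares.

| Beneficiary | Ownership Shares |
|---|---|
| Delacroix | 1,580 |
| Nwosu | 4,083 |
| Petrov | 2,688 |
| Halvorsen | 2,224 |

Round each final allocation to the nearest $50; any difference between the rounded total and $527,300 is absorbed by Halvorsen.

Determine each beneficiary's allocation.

Delacroix: $78,800 · Nwosu: $203,600 · Petrov: $134,050 · Halvorsen: $110,850

Ownership shares total: 10,575.
Raw shares: Delacroix 1,580/10,575 × $527,300 = 78,783.36; Nwosu 4,083/10,575 × $527,300 = 203,590.16; Petrov 2,688/10,575 × $527,300 = 134,031.43; Halvorsen 2,224/10,575 × $527,300 = 110,895.05.
Rounded to nearest $50: Delacroix $78,800; Nwosu $203,600; Petrov $134,050; Halvorsen $110,900. Sum = $527,350.
Difference $527,300 − $527,350 = −$50 applied to Halvorsen: Halvorsen becomes $110,850.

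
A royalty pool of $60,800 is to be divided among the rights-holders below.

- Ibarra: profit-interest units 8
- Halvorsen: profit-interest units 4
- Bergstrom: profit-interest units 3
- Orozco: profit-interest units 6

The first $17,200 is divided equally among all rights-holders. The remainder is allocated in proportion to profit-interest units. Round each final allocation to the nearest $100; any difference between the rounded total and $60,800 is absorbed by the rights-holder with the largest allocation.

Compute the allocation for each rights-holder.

First tranche $17,200 split equally: $4,300 each.
Remainder $43,600 by profit-interest units (total 21): Ibarra 16,609.52 → $16,600; Halvorsen 8,304.76 → $8,300; Bergstrom 6,228.57 → $6,200; Orozco 12,457.14 → $12,500.
Totals: Ibarra $4,300 + $16,600 = $20,900; Halvorsen $4,300 + $8,300 = $12,600; Bergstrom $4,300 + $6,200 = $10,500; Orozco $4,300 + $12,500 = $16,800.

Ibarra: $20,900; Halvorsen: $12,600; Bergstrom: $10,500; Orozco: $16,800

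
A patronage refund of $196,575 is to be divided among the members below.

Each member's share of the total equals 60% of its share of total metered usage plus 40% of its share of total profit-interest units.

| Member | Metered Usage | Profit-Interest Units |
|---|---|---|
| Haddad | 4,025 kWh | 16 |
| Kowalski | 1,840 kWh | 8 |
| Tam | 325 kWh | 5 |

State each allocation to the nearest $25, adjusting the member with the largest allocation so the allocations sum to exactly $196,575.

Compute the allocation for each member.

Haddad: $120,075; Kowalski: $56,750; Tam: $19,750

Totals — metered usage 6,190, profit-interest units 29.
Combined weights (60% metered usage + 40% profit-interest units): Haddad 0.6108; Kowalski 0.2887; Tam 0.1005.
Pro-rata amounts: Haddad 120,074.90; Kowalski 56,750.61; Tam 19,749.49.
At nearest $25: Haddad $120,075; Kowalski $56,750; Tam $19,750. Sum = $196,575.
Sum already equals the total — no adjustment.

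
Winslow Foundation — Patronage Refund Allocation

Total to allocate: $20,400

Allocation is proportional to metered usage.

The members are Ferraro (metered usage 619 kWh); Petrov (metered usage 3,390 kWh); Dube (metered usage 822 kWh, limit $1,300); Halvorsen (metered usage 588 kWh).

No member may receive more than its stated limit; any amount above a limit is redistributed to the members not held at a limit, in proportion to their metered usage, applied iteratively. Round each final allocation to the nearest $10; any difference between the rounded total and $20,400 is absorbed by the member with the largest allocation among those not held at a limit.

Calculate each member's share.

Ferraro: $2,570 | Petrov: $14,090 | Dube: $1,300 | Halvorsen: $2,440

Sum of metered usage: 5,419.
Pro-rata shares before constraints: Ferraro 2,330.25; Petrov 12,761.76; Dube 3,094.45; Halvorsen 2,213.54.
Capped: Dube ($1,300); balance $19,100 reallocated over remaining metered usage 4,597.
Redistributed shares: Ferraro 2,571.87 → $2,570; Petrov 14,085.06 → $14,090; Halvorsen 2,443.07 → $2,440.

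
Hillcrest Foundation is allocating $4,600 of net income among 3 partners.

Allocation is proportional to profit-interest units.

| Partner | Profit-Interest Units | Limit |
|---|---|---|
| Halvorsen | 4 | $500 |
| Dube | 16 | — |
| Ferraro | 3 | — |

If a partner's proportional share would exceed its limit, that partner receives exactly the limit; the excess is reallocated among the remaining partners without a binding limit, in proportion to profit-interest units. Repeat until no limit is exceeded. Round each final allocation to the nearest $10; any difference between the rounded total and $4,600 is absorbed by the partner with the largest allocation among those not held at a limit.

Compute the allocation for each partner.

Combined profit-interest units = 23.
Pro-rata shares before constraints: Halvorsen 800.00; Dube 3,200.00; Ferraro 600.00.
Held at cap: Halvorsen ($500); residual $4,100 reallocated over remaining profit-interest units 19.
Shares after redistribution: Dube 3,452.63 → $3,450; Ferraro 647.37 → $650.

Halvorsen: $500 | Dube: $3,450 | Ferraro: $650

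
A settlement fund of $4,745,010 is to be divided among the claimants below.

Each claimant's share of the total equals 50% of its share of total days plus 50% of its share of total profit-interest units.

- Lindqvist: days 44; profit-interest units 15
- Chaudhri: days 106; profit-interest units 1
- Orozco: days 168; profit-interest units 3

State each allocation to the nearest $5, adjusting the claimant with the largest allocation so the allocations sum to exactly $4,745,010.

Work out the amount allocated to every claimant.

Days total 318; profit-interest units total 19.
Combined weights (50% days + 50% profit-interest units): Lindqvist 0.4639; Chaudhri 0.1930; Orozco 0.3431.
Unrounded shares: Lindqvist 2,201,301.40; Chaudhri 915,703.68; Orozco 1,628,004.92.
Rounded to nearest $5: Lindqvist $2,201,300; Chaudhri $915,705; Orozco $1,628,005. Sum = $4,745,010.
No rounding difference to absorb.

Lindqvist: $2,201,300; Chaudhri: $915,705; Orozco: $1,628,005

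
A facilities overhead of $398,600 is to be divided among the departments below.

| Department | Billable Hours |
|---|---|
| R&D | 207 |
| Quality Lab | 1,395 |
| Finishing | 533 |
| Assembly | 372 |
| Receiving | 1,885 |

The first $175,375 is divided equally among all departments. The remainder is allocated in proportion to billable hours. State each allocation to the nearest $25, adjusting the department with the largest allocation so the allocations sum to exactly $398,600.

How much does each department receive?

R&D: $45,600; Quality Lab: $105,975; Finishing: $62,175; Assembly: $53,975; Receiving: $130,875

$175,375 shared equally gives $35,075 per department.
Remainder $223,225 by billable hours (total 4,392): R&D 10,520.85 → $10,525; Quality Lab 70,901.38 → $70,900; Finishing 27,089.92 → $27,100; Assembly 18,907.04 → $18,900; Receiving 95,805.81 → $95,800.
Totals: R&D $35,075 + $10,525 = $45,600; Quality Lab $35,075 + $70,900 = $105,975; Finishing $35,075 + $27,100 = $62,175; Assembly $35,075 + $18,900 = $53,975; Receiving $35,075 + $95,800 = $130,875.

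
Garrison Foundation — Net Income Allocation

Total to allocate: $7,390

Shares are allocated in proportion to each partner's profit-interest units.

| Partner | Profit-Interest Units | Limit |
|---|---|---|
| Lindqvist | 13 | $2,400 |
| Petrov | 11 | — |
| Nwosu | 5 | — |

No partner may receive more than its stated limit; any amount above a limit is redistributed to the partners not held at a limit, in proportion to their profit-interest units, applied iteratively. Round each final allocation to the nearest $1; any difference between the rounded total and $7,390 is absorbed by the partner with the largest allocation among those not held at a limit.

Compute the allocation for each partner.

Sum of profit-interest units: 29.
Proportional shares (ignoring caps): Lindqvist 3,312.76; Petrov 2,803.10; Nwosu 1,274.14.
Held at cap: Lindqvist ($2,400); remaining pool $4,990 reallocated over remaining profit-interest units 16.
Remaining shares: Petrov 3,430.62 → $3,431; Nwosu 1,559.38 → $1,559.

Lindqvist: $2,400; Petrov: $3,431; Nwosu: $1,559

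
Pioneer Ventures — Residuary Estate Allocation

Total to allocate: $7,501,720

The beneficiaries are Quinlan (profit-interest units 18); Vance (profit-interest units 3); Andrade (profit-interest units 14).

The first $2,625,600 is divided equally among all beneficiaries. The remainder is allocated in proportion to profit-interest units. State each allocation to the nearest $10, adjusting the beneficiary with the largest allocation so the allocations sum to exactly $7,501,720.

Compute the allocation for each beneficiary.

Quinlan: $3,382,920; Vance: $1,293,150; Andrade: $2,825,650

Equal tier: $2,625,600 ÷ 3 = $875,200 apiece.
Remainder $4,876,120 by profit-interest units (total 35): Quinlan 2,507,718.86 → $2,507,720; Vance 417,953.14 → $417,950; Andrade 1,950,448.00 → $1,950,450.
Totals: Quinlan $875,200 + $2,507,720 = $3,382,920; Vance $875,200 + $417,950 = $1,293,150; Andrade $875,200 + $1,950,450 = $2,825,650.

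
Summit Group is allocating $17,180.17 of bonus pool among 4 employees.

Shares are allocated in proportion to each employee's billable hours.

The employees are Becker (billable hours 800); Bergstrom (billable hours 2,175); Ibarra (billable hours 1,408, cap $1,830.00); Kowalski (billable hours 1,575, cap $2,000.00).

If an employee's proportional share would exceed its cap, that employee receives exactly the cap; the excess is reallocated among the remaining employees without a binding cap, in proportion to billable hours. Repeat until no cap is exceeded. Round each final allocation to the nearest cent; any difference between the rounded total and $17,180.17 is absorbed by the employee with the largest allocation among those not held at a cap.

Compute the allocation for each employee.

Becker: $3,589.96 | Bergstrom: $9,760.21 | Ibarra: $1,830.00 | Kowalski: $2,000.00

Combined billable hours = 5,958.
Proportional shares (ignoring caps): Becker 2,306.8372; Bergstrom 6,271.7136; Ibarra 4,060.0335; Kowalski 4,541.5857.
Held at cap: Ibarra ($1,830.00), Kowalski ($2,000.00); remaining pool $13,350.17 reallocated over remaining billable hours 2,975.
Redistributed shares: Becker 3,589.9617 → $3,589.96; Bergstrom 9,760.2083 → $9,760.21.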